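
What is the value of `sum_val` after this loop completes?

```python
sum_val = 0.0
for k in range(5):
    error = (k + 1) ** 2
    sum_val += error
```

Sum of squared losses 1² + 2² + ... + 5²
`sum_val` takes the values: 0.0 → 1.0 → 5.0 → 14.0 → 30.0 → 55.0

Answer: 55.0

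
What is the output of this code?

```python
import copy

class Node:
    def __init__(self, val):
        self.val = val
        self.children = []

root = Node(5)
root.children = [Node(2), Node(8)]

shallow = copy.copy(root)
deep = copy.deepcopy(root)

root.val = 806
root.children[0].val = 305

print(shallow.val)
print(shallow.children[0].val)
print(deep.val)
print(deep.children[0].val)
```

Key concept: deep copy with custom objects.
Step by step:
`root = Node(5)` → root = Node(val=5, children=[])
`root.children = [Node(2), Node(8)]` → root = Node(val=5, children=[Node(val=2, children=[]), Node(val=8, children=[])])
`shallow = copy.copy(root)` → shallow = Node(val=5, children=[Node(val=2, children=[]), Node(val=8, children=[])])
`deep = copy.deepcopy(root)` → deep = Node(val=5, children=[Node(val=2, children=[]), Node(val=8, children=[])])
`root.val = 806` → root = Node(val=806, children=[Node(val=2, children=[]), Node(val=8, children=[])])
`root.children[0].val = 305` → root = Node(val=806, children=[Node(val=305, children=[]), Node(val=8, children=[])]); shallow = Node(val=5, children=[Node(val=305, children=[]), Node(val=8, children=[])])
`print(shallow.val)` → prints 5
`print(shallow.children[0].val)` → prints 305
`print(deep.val)` → prints 5
`print(deep.children[0].val)` → prints 2

Answer:
5
305
5
2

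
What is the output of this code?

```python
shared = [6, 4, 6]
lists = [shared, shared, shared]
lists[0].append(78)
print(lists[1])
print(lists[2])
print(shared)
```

Key concept: list of same reference.
Step by step:
`shared = [6, 4, 6]` → shared = [6, 4, 6]
`lists = [shared, shared, shared]` → lists = [[6, 4, 6], [6, 4, 6], [6, 4, 6]]
`lists[0].append(78)` → shared = [6, 4, 6, 78]; lists = [[6, 4, 6, 78], [6, 4, 6, 78], [6, 4, 6, 78]]
`print(lists[1])` → prints [6, 4, 6, 78]
`print(lists[2])` → prints [6, 4, 6, 78]
`print(shared)` → prints [6, 4, 6, 78]

Answer:
[6, 4, 6, 78]
[6, 4, 6, 78]
[6, 4, 6, 78]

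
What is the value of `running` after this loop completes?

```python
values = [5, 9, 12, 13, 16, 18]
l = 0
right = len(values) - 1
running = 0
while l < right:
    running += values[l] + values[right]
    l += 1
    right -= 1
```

Sum of pairs from ends
`running` takes the values: 0 → 23 → 48 → 73

Answer: 73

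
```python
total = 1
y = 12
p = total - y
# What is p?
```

Trace:
`total = 1` → total = 1
`y = 12` → y = 12
`p = total - y` → p = -11
So p = -11

Answer: -11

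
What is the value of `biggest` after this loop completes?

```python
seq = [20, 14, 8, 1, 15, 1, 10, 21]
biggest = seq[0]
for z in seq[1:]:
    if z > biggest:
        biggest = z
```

Maximum of [20, 14, 8, 1, 15, 1, 10, 21]
`biggest` takes the values: 20 → 21

Answer: 21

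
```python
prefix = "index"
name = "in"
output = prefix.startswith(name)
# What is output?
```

Trace:
`prefix = "index"` → prefix = 'index'
`name = "in"` → name = 'in'
`output = prefix.startswith(name)` → output = True
So output = True

Answer: True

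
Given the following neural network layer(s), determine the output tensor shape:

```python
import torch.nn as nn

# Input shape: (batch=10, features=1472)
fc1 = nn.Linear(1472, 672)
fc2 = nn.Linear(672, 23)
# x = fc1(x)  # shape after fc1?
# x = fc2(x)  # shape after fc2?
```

Input: (10, 1472) -> after fc1: (10, 672) -> Output: (10, 23)

Answer: (10, 23)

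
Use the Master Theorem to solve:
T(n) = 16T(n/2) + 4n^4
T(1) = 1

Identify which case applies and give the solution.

a=16, b=2, f(n)=4n^4. log_2(16) = 4. Since c=4 = 4, Case 2 applies: T(n) = Θ(n^log_b(a) · log n) = O(n^4 log n).

Answer: O(n^4 log n) - Case 2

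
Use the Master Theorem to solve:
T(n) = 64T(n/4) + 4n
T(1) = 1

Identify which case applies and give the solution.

a=64, b=4, f(n)=4n. log_4(64) = 3. Since c=1 < 3, Case 1 applies: T(n) = Θ(n^log_b(a)) = O(n^3).

Answer: O(n^3) - Case 1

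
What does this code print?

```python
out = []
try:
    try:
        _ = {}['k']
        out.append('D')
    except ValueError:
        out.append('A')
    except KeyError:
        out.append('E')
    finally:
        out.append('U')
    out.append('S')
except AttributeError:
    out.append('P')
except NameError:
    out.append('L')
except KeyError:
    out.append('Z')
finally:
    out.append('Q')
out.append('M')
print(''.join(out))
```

Execution trace: 'E' (inner except KeyError) → 'U' (inner finally) → 'S' (try body, no exception) → 'Q' (finally) → 'M' (after the try/except). Output: EUSQM

Answer: EUSQM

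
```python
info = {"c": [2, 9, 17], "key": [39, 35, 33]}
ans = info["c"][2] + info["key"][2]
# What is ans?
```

Trace:
`info = {"c": [2, 9, 17], "key": [39, 35, 33]}` → info = {'c': [2, 9, 17], 'key': [39, 35, 33]}
`ans = info["c"][2] + info["key"][2]` → ans = 50
So ans = 50

Answer: 50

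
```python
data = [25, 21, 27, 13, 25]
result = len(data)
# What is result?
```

Trace:
`data = [25, 21, 27, 13, 25]` → data = [25, 21, 27, 13, 25]
`result = len(data)` → result = 5
So result = 5

Answer: 5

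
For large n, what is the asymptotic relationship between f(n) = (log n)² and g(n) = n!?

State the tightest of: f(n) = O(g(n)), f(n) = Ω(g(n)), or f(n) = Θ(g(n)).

(log n)² vs n!: f(n) = O(g(n)) but not Ω(g(n)) — n! grows strictly faster than (log n)².

Answer: f(n) = O(g(n)) but not Ω(g(n)) — n! grows strictly faster than (log n)².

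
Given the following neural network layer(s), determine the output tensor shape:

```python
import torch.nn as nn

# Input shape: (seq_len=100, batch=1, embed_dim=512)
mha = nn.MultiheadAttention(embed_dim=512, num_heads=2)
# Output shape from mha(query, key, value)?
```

Input: (100, 1, 512) -> Output: (100, 1, 512)

Answer: (100, 1, 512)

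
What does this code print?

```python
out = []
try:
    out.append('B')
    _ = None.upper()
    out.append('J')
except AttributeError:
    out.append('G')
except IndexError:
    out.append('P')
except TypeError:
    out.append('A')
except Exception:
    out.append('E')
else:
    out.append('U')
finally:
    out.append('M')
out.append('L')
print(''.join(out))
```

Execution trace: 'B' (try body) → 'G' (except AttributeError) → 'M' (finally) → 'L' (after the try/except). Output: BGML

Answer: BGML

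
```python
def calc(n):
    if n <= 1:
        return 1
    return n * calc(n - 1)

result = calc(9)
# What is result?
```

calc(9) = 9 * 8 * 7 * 6 * 5 * 4 * 3 * 2 * 1 = 362880

Answer: 362880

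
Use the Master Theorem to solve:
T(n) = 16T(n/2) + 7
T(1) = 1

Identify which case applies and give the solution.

a=16, b=2, f(n)=7. log_2(16) = 4. Since c=0 < 4, Case 1 applies: T(n) = Θ(n^log_b(a)) = O(n^4).

Answer: O(n^4) - Case 1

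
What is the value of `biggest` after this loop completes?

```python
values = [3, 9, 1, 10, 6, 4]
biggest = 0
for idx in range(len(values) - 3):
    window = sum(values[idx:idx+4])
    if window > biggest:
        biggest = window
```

Max sum of 4-element window in [3, 9, 1, 10, 6, 4]
`biggest` takes the values: 0 → 23 → 26

Answer: 26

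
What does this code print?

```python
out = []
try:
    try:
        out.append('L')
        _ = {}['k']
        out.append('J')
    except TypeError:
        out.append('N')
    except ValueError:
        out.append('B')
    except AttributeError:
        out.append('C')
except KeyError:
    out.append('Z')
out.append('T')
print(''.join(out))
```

Execution trace: 'L' (try body) → 'Z' (outer except KeyError) → 'T' (after the try/except). Output: LZT

Answer: LZT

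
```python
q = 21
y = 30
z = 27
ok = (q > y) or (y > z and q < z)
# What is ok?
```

Trace:
`q = 21` → q = 21
`y = 30` → y = 30
`z = 27` → z = 27
`ok = (q > y) or (y > z and q < z)` → ok = True
So ok = True

Answer: True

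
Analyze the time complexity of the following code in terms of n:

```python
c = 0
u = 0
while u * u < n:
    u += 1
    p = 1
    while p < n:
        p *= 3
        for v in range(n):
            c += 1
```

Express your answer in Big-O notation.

Each loop level contributes: √n × log n × n. Multiplying the contributions gives O(n√n log n).

Answer: O(n√n log n)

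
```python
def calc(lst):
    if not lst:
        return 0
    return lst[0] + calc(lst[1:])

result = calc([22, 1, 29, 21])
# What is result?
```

22 + 1 + 29 + 21 + 0 = 73

Answer: 73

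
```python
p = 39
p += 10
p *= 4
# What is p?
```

Trace:
`p = 39` → p = 39
`p += 10` → p = 49
`p *= 4` → p = 196
So p = 196

Answer: 196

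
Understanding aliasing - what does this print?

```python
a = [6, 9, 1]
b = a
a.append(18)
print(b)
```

Key concept: basic list aliasing.
Step by step:
`a = [6, 9, 1]` → a = [6, 9, 1]
`b = a` → b = [6, 9, 1] (same object as a)
`a.append(18)` → a = [6, 9, 1, 18] (same object as b); b = [6, 9, 1, 18] (same object as a)
`print(b)` → prints [6, 9, 1, 18]

Answer: [6, 9, 1, 18]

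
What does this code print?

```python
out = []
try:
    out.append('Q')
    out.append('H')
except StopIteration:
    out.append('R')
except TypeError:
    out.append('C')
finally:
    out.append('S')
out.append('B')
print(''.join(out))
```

Execution trace: 'Q' (try body) → 'H' (try body, no exception) → 'S' (finally) → 'B' (after the try/except). Output: QHSB

Answer: QHSB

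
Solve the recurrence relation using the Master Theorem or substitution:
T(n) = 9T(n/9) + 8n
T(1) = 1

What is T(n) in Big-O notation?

By Master Theorem: a=9, b=9, f(n)=8n. Since log_9(9) = 1 and f(n) = Θ(n^1), Case 2 applies. T(n) = O(n log n).

Answer: O(n log n)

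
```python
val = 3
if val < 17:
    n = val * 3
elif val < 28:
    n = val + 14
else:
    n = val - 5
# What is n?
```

Trace:
`val = 3` → val = 3
`if val < 17: ...` → val < 17 is True → n = 9
So n = 9

Answer: 9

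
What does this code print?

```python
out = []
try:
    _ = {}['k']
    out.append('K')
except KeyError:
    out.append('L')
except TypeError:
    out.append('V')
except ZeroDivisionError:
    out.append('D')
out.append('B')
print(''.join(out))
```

Execution trace: 'L' (except KeyError) → 'B' (after the try/except). Output: LB

Answer: LB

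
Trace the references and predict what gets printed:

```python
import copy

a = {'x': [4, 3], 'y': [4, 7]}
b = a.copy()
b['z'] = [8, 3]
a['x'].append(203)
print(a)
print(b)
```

Key concept: shallow copy of dict with mutable values.
Step by step:
`a = {'x': [4, 3], 'y': [4, 7]}` → a = {'x': [4, 3], 'y': [4, 7]}
`b = a.copy()` → b = {'x': [4, 3], 'y': [4, 7]}
`b['z'] = [8, 3]` → b = {'x': [4, 3], 'y': [4, 7], 'z': [8, 3]}
`a['x'].append(203)` → a = {'x': [4, 3, 203], 'y': [4, 7]}; b = {'x': [4, 3, 203], 'y': [4, 7], 'z': [8, 3]}
`print(a)` → prints {'x': [4, 3, 203], 'y': [4, 7]}
`print(b)` → prints {'x': [4, 3, 203], 'y': [4, 7], 'z': [8, 3]}

Answer:
{'x': [4, 3, 203], 'y': [4, 7]}
{'x': [4, 3, 203], 'y': [4, 7], 'z': [8, 3]}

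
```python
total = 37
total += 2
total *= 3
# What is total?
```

Trace:
`total = 37` → total = 37
`total += 2` → total = 39
`total *= 3` → total = 117
So total = 117

Answer: 117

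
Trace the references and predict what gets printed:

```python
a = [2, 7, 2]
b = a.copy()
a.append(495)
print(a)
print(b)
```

Key concept: list.copy() creates independent copy.
Step by step:
`a = [2, 7, 2]` → a = [2, 7, 2]
`b = a.copy()` → b = [2, 7, 2]
`a.append(495)` → a = [2, 7, 2, 495]
`print(a)` → prints [2, 7, 2, 495]
`print(b)` → prints [2, 7, 2]

Answer:
[2, 7, 2, 495]
[2, 7, 2]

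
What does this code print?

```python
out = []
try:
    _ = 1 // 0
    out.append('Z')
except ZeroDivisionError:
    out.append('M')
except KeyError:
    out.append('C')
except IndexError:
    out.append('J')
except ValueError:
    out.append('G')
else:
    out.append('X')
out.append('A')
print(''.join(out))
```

Execution trace: 'M' (except ZeroDivisionError) → 'A' (after the try/except). Output: MA

Answer: MA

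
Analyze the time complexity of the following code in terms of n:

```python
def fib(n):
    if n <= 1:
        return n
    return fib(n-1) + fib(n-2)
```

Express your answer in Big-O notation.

This is Recursive Fibonacci (naive). Time complexity: O(2^n).

Answer: O(2^n)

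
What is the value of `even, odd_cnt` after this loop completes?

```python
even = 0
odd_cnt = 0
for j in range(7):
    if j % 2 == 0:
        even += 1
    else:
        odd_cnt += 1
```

Count evens and odds in range(7)
`even, odd_cnt` takes the values: (0, 0) → (1, 0) → (1, 1) → (2, 1) → (2, 2) → (3, 2) → (3, 3) → (4, 3)

Answer: 4, 3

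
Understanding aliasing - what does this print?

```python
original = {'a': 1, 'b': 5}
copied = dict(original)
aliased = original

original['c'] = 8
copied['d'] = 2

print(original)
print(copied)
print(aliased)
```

Key concept: dict() creates copy, assignment creates alias.
Step by step:
`original = {'a': 1, 'b': 5}` → original = {'a': 1, 'b': 5}
`copied = dict(original)` → copied = {'a': 1, 'b': 5}
`aliased = original` → aliased = {'a': 1, 'b': 5} (same object as original)
`original['c'] = 8` → original = {'a': 1, 'b': 5, 'c': 8} (same object as aliased); aliased = {'a': 1, 'b': 5, 'c': 8} (same object as original)
`copied['d'] = 2` → copied = {'a': 1, 'b': 5, 'd': 2}
`print(original)` → prints {'a': 1, 'b': 5, 'c': 8}
`print(copied)` → prints {'a': 1, 'b': 5, 'd': 2}
`print(aliased)` → prints {'a': 1, 'b': 5, 'c': 8}

Answer:
{'a': 1, 'b': 5, 'c': 8}
{'a': 1, 'b': 5, 'd': 2}
{'a': 1, 'b': 5, 'c': 8}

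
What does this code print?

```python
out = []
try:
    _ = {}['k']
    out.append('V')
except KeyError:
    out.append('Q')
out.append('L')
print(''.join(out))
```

Execution trace: 'Q' (except KeyError) → 'L' (after the try/except). Output: QL

Answer: QL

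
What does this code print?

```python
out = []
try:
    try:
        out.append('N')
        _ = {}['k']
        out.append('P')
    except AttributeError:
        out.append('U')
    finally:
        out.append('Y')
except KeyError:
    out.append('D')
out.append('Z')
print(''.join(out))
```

Execution trace: 'N' (try body) → 'Y' (finally) → 'D' (outer except KeyError) → 'Z' (after the try/except). Output: NYDZ

Answer: NYDZ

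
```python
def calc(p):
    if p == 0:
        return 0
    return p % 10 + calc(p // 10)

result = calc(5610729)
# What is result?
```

Sum of digits of 5610729: 9 + 2 + 7 + 0 + 1 + 6 + 5 = 30

Answer: 30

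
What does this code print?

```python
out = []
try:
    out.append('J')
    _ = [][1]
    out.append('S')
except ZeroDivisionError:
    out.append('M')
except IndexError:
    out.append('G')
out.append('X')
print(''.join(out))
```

Execution trace: 'J' (try body) → 'G' (except IndexError) → 'X' (after the try/except). Output: JGX

Answer: JGX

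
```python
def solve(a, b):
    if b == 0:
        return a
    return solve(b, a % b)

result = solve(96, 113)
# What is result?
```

solve(96, 113) -> solve(113, 96) -> solve(96, 17) -> solve(17, 11) -> solve(11, 6) -> solve(6, 5) -> solve(5, 1) -> solve(1, 0) -> 1

Answer: 1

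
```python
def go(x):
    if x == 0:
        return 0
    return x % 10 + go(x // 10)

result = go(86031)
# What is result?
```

Sum of digits of 86031: 1 + 3 + 0 + 6 + 8 = 18

Answer: 18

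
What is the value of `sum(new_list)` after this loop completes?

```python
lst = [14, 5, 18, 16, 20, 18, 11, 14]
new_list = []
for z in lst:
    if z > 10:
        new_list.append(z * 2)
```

Sum of doubled values > 10
`new_list` takes the values: [] → [28] → [28, 36] → [28, 36, 32] → [28, 36, 32, 40] → [28, 36, 32, 40, 36] → [28, 36, 32, 40, 36, 22] → [28, 36, 32, 40, 36, 22, 28]
So `sum(new_list)` = 222

Answer: 222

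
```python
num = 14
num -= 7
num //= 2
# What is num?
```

Trace:
`num = 14` → num = 14
`num -= 7` → num = 7
`num //= 2` → num = 3
So num = 3

Answer: 3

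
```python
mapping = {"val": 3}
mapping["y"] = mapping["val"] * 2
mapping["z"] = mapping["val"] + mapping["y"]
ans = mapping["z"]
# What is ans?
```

Trace:
`mapping = {"val": 3}` → mapping = {'val': 3}
`mapping["y"] = mapping["val"] * 2` → mapping = {'val': 3, 'y': 6}
`mapping["z"] = mapping["val"] + mapping["y"]` → mapping = {'val': 3, 'y': 6, 'z': 9}
`ans = mapping["z"]` → ans = 9
So ans = 9

Answer: 9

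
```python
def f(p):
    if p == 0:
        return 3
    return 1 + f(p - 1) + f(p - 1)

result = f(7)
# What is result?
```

f(p) = 1 + 2·f(p-1), f(0)=3. Closed form: (3+1)·2^7 - 1 = 511.

Answer: 511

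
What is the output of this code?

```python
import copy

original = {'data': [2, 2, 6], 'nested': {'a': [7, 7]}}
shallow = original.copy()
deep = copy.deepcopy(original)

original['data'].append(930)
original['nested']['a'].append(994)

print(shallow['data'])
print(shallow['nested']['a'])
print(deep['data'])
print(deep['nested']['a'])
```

Key concept: comparing shallow vs deep copy.
Step by step:
`original = {'data': [2, 2, 6], 'nested': {'a': [7, 7]}}` → original = {'data': [2, 2, 6], 'nested': {'a': [7, 7]}}
`shallow = original.copy()` → shallow = {'data': [2, 2, 6], 'nested': {'a': [7, 7]}}
`deep = copy.deepcopy(original)` → deep = {'data': [2, 2, 6], 'nested': {'a': [7, 7]}}
`original['data'].append(930)` → original = {'data': [2, 2, 6, 930], 'nested': {'a': [7, 7]}}; shallow = {'data': [2, 2, 6, 930], 'nested': {'a': [7, 7]}}
`original['nested']['a'].append(994)` → original = {'data': [2, 2, 6, 930], 'nested': {'a': [7, 7, 994]}}; shallow = {'data': [2, 2, 6, 930], 'nested': {'a': [7, 7, 994]}}
`print(shallow['data'])` → prints [2, 2, 6, 930]
`print(shallow['nested']['a'])` → prints [7, 7, 994]
`print(deep['data'])` → prints [2, 2, 6]
`print(deep['nested']['a'])` → prints [7, 7]

Answer:
[2, 2, 6, 930]
[7, 7, 994]
[2, 2, 6]
[7, 7]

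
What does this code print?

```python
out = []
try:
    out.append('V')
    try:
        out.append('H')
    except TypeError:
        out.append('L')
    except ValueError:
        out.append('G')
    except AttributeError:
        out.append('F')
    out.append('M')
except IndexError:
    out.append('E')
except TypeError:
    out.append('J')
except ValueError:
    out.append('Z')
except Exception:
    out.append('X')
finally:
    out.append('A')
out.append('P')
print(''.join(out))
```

Execution trace: 'V' (try body) → 'H' (inner try body, no exception) → 'M' (try body, no exception) → 'A' (finally) → 'P' (after the try/except). Output: VHMAP

Answer: VHMAP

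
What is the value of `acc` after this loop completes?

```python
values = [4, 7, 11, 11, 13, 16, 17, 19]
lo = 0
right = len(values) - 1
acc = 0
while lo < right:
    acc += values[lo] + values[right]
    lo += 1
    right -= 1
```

Sum of pairs from ends
`acc` takes the values: 0 → 23 → 47 → 74 → 98

Answer: 98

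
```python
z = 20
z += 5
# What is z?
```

Trace:
`z = 20` → z = 20
`z += 5` → z = 25
So z = 25

Answer: 25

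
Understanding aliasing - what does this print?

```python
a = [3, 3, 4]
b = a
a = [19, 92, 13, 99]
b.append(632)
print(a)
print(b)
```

Key concept: rebinding vs mutation: a is rebound to a new list, b still points at the original.
Step by step:
`a = [3, 3, 4]` → a = [3, 3, 4]
`b = a` → b = [3, 3, 4] (same object as a)
`a = [19, 92, 13, 99]` → a = [19, 92, 13, 99]
`b.append(632)` → b = [3, 3, 4, 632]
`print(a)` → prints [19, 92, 13, 99]
`print(b)` → prints [3, 3, 4, 632]

Answer:
[19, 92, 13, 99]
[3, 3, 4, 632]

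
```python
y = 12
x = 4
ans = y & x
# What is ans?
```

Trace:
`y = 12` → y = 12
`x = 4` → x = 4
`ans = y & x` → ans = 4
So ans = 4

Answer: 4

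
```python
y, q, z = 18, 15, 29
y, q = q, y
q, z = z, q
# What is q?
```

Trace:
`y, q, z = 18, 15, 29` → y = 18; q = 15; z = 29
`y, q = q, y` → y = 15; q = 18
`q, z = z, q` → q = 29; z = 18
So q = 29

Answer: 29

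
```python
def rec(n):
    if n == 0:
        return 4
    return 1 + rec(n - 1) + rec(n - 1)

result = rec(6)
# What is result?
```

rec(n) = 1 + 2·rec(n-1), rec(0)=4. Closed form: (4+1)·2^6 - 1 = 319.

Answer: 319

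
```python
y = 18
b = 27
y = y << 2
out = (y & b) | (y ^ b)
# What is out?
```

Trace:
`y = 18` → y = 18
`b = 27` → b = 27
`y = y << 2` → y = 72
`out = (y & b) | (y ^ b)` → out = 91
So out = 91

Answer: 91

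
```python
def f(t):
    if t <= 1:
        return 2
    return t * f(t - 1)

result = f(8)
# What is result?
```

f(8) = 8 * 7 * 6 * 5 * 4 * 3 * 2 * 2 = 80640

Answer: 80640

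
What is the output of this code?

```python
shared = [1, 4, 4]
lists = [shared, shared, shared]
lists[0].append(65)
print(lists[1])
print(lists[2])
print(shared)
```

Key concept: list of same reference.
Step by step:
`shared = [1, 4, 4]` → shared = [1, 4, 4]
`lists = [shared, shared, shared]` → lists = [[1, 4, 4], [1, 4, 4], [1, 4, 4]]
`lists[0].append(65)` → shared = [1, 4, 4, 65]; lists = [[1, 4, 4, 65], [1, 4, 4, 65], [1, 4, 4, 65]]
`print(lists[1])` → prints [1, 4, 4, 65]
`print(lists[2])` → prints [1, 4, 4, 65]
`print(shared)` → prints [1, 4, 4, 65]

Answer:
[1, 4, 4, 65]
[1, 4, 4, 65]
[1, 4, 4, 65]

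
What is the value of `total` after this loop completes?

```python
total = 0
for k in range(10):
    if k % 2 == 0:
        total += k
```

Sum of even numbers 0 to 9
`total` takes the values: 0 → 2 → 6 → 12 → 20

Answer: 20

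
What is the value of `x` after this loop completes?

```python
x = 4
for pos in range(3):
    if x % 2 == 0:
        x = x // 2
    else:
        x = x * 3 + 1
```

Collatz-style transformation from 4
`x` takes the values: 4 → 2 → 1 → 4

Answer: 4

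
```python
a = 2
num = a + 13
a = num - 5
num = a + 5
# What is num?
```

Trace:
`a = 2` → a = 2
`num = a + 13` → num = 15
`a = num - 5` → a = 10
`num = a + 5` → num = 15
So num = 15

Answer: 15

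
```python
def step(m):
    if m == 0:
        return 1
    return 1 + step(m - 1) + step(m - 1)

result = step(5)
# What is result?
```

step(m) = 1 + 2·step(m-1), step(0)=1. Closed form: (1+1)·2^5 - 1 = 63.

Answer: 63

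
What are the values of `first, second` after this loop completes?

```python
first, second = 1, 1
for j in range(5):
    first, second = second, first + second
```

Fibonacci: after 5 iterations
`first, second` takes the values: (1, 1) → (1, 2) → (2, 3) → (3, 5) → (5, 8) → (8, 13)

Answer: 8, 13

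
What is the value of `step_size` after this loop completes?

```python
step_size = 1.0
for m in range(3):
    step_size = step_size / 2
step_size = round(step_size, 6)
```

Halving LR 3 times: 1 / 2^3
`step_size` takes the values: 1.0 → 0.5 → 0.25 → 0.125

Answer: 0.125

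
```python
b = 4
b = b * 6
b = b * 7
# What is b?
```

Trace:
`b = 4` → b = 4
`b = b * 6` → b = 24
`b = b * 7` → b = 168
So b = 168

Answer: 168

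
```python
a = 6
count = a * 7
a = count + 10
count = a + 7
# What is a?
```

Trace:
`a = 6` → a = 6
`count = a * 7` → count = 42
`a = count + 10` → a = 52
`count = a + 7` → count = 59
So a = 52

Answer: 52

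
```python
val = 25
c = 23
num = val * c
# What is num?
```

Trace:
`val = 25` → val = 25
`c = 23` → c = 23
`num = val * c` → num = 575
So num = 575

Answer: 575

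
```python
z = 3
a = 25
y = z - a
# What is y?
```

Trace:
`z = 3` → z = 3
`a = 25` → a = 25
`y = z - a` → y = -22
So y = -22

Answer: -22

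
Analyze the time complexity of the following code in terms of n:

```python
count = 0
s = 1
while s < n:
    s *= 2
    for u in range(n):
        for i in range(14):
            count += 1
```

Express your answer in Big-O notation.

Each loop level contributes: log n × n × 1. Multiplying the contributions gives O(n log n).

Answer: O(n log n)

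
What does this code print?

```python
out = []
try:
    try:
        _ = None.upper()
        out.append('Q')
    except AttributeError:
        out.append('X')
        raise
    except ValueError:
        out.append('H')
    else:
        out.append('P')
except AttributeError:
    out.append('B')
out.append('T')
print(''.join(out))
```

Execution trace: 'X' (inner except AttributeError) → 'B' (outer except AttributeError) → 'T' (after the try/except). Output: XBT

Answer: XBT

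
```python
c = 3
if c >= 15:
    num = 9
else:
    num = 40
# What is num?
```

Trace:
`c = 3` → c = 3
`if c >= 15: ...` → c >= 15 is False, take else branch → num = 40
So num = 40

Answer: 40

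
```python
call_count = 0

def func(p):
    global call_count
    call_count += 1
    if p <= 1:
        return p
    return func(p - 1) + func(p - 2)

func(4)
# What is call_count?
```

Calls(p) = 1 + Calls(p-1) + Calls(p-2); Calls(0)=Calls(1)=1. For p=4 this gives 9.

Answer: 9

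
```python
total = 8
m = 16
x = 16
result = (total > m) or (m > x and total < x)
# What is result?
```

Trace:
`total = 8` → total = 8
`m = 16` → m = 16
`x = 16` → x = 16
`result = (total > m) or (m > x and total < x)` → result = False
So result = False

Answer: False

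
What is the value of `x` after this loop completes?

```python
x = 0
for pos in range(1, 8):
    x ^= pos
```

XOR of 1 to 7
`x` takes the values: 0 → 1 → 3 → 0 → 4 → 1 → 7 → 0

Answer: 0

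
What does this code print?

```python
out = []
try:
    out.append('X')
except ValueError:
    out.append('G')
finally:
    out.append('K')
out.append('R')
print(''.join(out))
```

Execution trace: 'X' (try body, no exception) → 'K' (finally) → 'R' (after the try/except). Output: XKR

Answer: XKR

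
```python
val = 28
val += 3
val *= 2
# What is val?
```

Trace:
`val = 28` → val = 28
`val += 3` → val = 31
`val *= 2` → val = 62
So val = 62

Answer: 62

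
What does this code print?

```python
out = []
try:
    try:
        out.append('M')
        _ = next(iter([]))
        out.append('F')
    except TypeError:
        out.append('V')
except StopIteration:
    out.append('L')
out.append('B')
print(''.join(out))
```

Execution trace: 'M' (try body) → 'L' (outer except StopIteration) → 'B' (after the try/except). Output: MLB

Answer: MLB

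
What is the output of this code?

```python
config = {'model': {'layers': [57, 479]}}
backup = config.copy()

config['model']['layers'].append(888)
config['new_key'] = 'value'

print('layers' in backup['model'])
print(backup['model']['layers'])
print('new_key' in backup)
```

Key concept: shallow copy gotcha with nested dict.
Step by step:
`config = {'model': {'layers': [57, 479]}}` → config = {'model': {'layers': [57, 479]}}
`backup = config.copy()` → backup = {'model': {'layers': [57, 479]}}
`config['model']['layers'].append(888)` → config = {'model': {'layers': [57, 479, 888]}}; backup = {'model': {'layers': [57, 479, 888]}}
`config['new_key'] = 'value'` → config = {'model': {'layers': [57, 479, 888]}, 'new_key': 'value'}
`print('layers' in backup['model'])` → prints True
`print(backup['model']['layers'])` → prints [57, 479, 888]
`print('new_key' in backup)` → prints False

Answer:
True
[57, 479, 888]
False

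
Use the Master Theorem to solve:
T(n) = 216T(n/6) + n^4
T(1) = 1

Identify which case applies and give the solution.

a=216, b=6, f(n)=n^4. log_6(216) = 3. Since c=4 > 3 and the regularity condition holds (216(n/6)^4 = (216/6^4)n^4 with 216/6^4 < 1), Case 3 applies: T(n) = Θ(f(n)) = O(n^4).

Answer: O(n^4) - Case 3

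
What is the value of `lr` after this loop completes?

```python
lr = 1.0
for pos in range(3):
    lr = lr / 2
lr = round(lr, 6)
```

Halving LR 3 times: 1 / 2^3
`lr` takes the values: 1.0 → 0.5 → 0.25 → 0.125

Answer: 0.125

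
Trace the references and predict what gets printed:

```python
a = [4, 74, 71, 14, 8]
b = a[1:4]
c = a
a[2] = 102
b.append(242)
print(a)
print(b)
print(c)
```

Key concept: slice vs alias.
Step by step:
`a = [4, 74, 71, 14, 8]` → a = [4, 74, 71, 14, 8]
`b = a[1:4]` → b = [74, 71, 14]
`c = a` → c = [4, 74, 71, 14, 8] (same object as a)
`a[2] = 102` → a = [4, 74, 102, 14, 8] (same object as c); c = [4, 74, 102, 14, 8] (same object as a)
`b.append(242)` → b = [74, 71, 14, 242]
`print(a)` → prints [4, 74, 102, 14, 8]
`print(b)` → prints [74, 71, 14, 242]
`print(c)` → prints [4, 74, 102, 14, 8]

Answer:
[4, 74, 102, 14, 8]
[74, 71, 14, 242]
[4, 74, 102, 14, 8]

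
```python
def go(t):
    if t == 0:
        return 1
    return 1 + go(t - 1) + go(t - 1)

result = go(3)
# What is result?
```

go(t) = 1 + 2·go(t-1), go(0)=1. Closed form: (1+1)·2^3 - 1 = 15.

Answer: 15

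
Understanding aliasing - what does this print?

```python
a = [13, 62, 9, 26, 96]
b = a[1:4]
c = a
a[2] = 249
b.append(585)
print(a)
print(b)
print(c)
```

Key concept: slice vs alias.
Step by step:
`a = [13, 62, 9, 26, 96]` → a = [13, 62, 9, 26, 96]
`b = a[1:4]` → b = [62, 9, 26]
`c = a` → c = [13, 62, 9, 26, 96] (same object as a)
`a[2] = 249` → a = [13, 62, 249, 26, 96] (same object as c); c = [13, 62, 249, 26, 96] (same object as a)
`b.append(585)` → b = [62, 9, 26, 585]
`print(a)` → prints [13, 62, 249, 26, 96]
`print(b)` → prints [62, 9, 26, 585]
`print(c)` → prints [13, 62, 249, 26, 96]

Answer:
[13, 62, 249, 26, 96]
[62, 9, 26, 585]
[13, 62, 249, 26, 96]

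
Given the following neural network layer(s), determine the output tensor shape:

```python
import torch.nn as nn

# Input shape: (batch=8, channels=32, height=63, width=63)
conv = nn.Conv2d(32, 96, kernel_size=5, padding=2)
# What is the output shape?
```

Input: (8, 32, 63, 63) -> Output: (8, 96, 63, 63)

Answer: (8, 96, 63, 63)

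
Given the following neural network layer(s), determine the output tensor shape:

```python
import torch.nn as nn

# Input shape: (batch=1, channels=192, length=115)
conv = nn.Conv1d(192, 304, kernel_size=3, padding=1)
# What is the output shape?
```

Input: (1, 192, 115) -> Output: (1, 304, 115)

Answer: (1, 304, 115)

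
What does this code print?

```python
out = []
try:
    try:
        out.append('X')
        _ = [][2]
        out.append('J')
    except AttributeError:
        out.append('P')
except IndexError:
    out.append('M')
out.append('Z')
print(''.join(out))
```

Execution trace: 'X' (try body) → 'M' (outer except IndexError) → 'Z' (after the try/except). Output: XMZ

Answer: XMZ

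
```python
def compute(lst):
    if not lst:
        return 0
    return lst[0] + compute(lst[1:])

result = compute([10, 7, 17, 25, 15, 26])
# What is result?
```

10 + 7 + 17 + 25 + 15 + 26 + 0 = 100

Answer: 100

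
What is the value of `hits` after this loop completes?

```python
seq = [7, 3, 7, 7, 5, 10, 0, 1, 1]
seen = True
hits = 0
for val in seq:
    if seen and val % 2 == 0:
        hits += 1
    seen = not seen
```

Count even values at even positions
`hits` takes the values: 0 → 1

Answer: 1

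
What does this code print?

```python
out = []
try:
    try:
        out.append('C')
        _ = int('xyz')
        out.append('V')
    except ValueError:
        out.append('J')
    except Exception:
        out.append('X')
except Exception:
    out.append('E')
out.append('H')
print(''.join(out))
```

Execution trace: 'C' (inner try body) → 'J' (inner except ValueError) → 'H' (after the try/except). Output: CJH

Answer: CJH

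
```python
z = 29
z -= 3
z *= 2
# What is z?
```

Trace:
`z = 29` → z = 29
`z -= 3` → z = 26
`z *= 2` → z = 52
So z = 52

Answer: 52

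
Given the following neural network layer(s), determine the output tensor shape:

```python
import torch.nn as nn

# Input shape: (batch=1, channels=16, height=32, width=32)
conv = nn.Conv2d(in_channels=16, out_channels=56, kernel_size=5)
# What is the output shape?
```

Input: (1, 16, 32, 32) -> Output: (1, 56, 28, 28)

Answer: (1, 56, 28, 28)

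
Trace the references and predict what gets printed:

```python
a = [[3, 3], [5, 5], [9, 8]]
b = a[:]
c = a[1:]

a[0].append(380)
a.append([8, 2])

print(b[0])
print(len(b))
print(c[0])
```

Key concept: slice with nested mutation.
Step by step:
`a = [[3, 3], [5, 5], [9, 8]]` → a = [[3, 3], [5, 5], [9, 8]]
`b = a[:]` → b = [[3, 3], [5, 5], [9, 8]]
`c = a[1:]` → c = [[5, 5], [9, 8]]
`a[0].append(380)` → a = [[3, 3, 380], [5, 5], [9, 8]]; b = [[3, 3, 380], [5, 5], [9, 8]]
`a.append([8, 2])` → a = [[3, 3, 380], [5, 5], [9, 8], [8, 2]]
`print(b[0])` → prints [3, 3, 380]
`print(len(b))` → prints 3
`print(c[0])` → prints [5, 5]

Answer:
[3, 3, 380]
3
[5, 5]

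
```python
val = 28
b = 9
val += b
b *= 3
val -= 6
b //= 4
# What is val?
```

Trace:
`val = 28` → val = 28
`b = 9` → b = 9
`val += b` → val = 37
`b *= 3` → b = 27
`val -= 6` → val = 31
`b //= 4` → b = 6
So val = 31

Answer: 31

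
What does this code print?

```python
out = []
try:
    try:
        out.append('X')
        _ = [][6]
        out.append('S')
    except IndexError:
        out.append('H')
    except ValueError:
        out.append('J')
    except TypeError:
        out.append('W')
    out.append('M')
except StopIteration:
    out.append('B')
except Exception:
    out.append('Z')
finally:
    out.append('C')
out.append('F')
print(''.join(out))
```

Execution trace: 'X' (inner try body) → 'H' (inner except IndexError) → 'M' (try body, no exception) → 'C' (finally) → 'F' (after the try/except). Output: XHMCF

Answer: XHMCF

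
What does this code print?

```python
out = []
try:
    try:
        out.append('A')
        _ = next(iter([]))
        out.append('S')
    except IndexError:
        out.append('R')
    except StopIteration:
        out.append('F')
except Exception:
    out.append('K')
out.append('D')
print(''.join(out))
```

Execution trace: 'A' (inner try body) → 'F' (inner except StopIteration) → 'D' (after the try/except). Output: AFD

Answer: AFD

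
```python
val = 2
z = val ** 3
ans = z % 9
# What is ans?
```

Trace:
`val = 2` → val = 2
`z = val ** 3` → z = 8
`ans = z % 9` → ans = 8
So ans = 8

Answer: 8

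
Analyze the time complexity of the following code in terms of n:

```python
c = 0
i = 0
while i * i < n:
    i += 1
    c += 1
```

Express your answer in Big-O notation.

Each loop level contributes: √n. Multiplying the contributions gives O(√n).

Answer: O(√n)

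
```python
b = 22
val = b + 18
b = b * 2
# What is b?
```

Trace:
`b = 22` → b = 22
`val = b + 18` → val = 40
`b = b * 2` → b = 44
So b = 44

Answer: 44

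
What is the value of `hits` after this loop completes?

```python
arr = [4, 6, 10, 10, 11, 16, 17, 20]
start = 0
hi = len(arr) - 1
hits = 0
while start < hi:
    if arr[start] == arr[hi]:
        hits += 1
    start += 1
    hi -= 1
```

Count matching pairs from ends
`hits` takes the values: 0

Answer: 0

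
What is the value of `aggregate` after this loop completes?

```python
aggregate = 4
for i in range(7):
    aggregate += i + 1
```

Start at 4, add 1 to 7 = 32
`aggregate` takes the values: 4 → 5 → 7 → 10 → 14 → 19 → 25 → 32

Answer: 32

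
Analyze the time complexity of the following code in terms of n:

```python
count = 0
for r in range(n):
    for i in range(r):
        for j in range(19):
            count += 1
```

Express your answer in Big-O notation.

Each loop level contributes: n × n × 1. Multiplying the contributions gives O(n^2).

Answer: O(n^2)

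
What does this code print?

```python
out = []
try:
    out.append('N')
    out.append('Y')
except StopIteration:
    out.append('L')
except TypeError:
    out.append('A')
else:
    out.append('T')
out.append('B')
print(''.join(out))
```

Execution trace: 'N' (try body) → 'Y' (try body, no exception) → 'T' (else) → 'B' (after the try/except). Output: NYTB

Answer: NYTB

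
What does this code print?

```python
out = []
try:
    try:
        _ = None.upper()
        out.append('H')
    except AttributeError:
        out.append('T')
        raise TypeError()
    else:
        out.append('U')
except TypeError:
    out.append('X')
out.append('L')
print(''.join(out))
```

Execution trace: 'T' (except AttributeError) → 'X' (outer except TypeError) → 'L' (after the try/except). Output: TXL

Answer: TXL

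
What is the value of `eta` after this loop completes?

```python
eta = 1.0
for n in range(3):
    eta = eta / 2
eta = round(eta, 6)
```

Halving LR 3 times: 1 / 2^3
`eta` takes the values: 1.0 → 0.5 → 0.25 → 0.125

Answer: 0.125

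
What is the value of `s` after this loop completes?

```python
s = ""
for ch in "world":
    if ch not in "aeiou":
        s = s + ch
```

Remove vowels from 'world'
`s` takes the values: "" → "w" → "wr" → "wrl" → "wrld"

Answer: "wrld"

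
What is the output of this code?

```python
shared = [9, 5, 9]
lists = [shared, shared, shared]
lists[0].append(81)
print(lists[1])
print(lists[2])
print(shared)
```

Key concept: list of same reference.
Step by step:
`shared = [9, 5, 9]` → shared = [9, 5, 9]
`lists = [shared, shared, shared]` → lists = [[9, 5, 9], [9, 5, 9], [9, 5, 9]]
`lists[0].append(81)` → shared = [9, 5, 9, 81]; lists = [[9, 5, 9, 81], [9, 5, 9, 81], [9, 5, 9, 81]]
`print(lists[1])` → prints [9, 5, 9, 81]
`print(lists[2])` → prints [9, 5, 9, 81]
`print(shared)` → prints [9, 5, 9, 81]

Answer:
[9, 5, 9, 81]
[9, 5, 9, 81]
[9, 5, 9, 81]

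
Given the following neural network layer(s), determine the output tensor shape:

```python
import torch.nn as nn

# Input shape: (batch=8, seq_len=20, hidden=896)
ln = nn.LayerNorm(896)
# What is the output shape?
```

Input: (8, 20, 896) -> Output: (8, 20, 896)

Answer: (8, 20, 896)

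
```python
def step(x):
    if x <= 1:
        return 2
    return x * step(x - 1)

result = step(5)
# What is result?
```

step(5) = 5 * 4 * 3 * 2 * 2 = 240

Answer: 240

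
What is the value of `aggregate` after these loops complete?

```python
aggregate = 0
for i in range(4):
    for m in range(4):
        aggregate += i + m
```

Sum of all i+m for i,m in 4x4
`aggregate` takes the values: 0 → 1 → 3 → 6 → 7 → 9 → 12 → 16 → 18 → 21 → 25 → 30 → 33 → 37 → 42 → 48

Answer: 48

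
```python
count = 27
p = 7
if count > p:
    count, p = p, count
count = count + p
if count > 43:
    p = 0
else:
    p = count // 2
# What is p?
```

Trace:
`count = 27` → count = 27
`p = 7` → p = 7
`if count > p: ...` → count > p is True → count = 7; p = 27
`count = count + p` → count = 34
`if count > 43: ...` → count > 43 is False, take else branch → p = 17
So p = 17

Answer: 17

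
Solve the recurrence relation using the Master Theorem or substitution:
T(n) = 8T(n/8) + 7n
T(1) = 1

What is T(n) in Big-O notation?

By Master Theorem: a=8, b=8, f(n)=7n. Since log_8(8) = 1 and f(n) = Θ(n^1), Case 2 applies. T(n) = O(n log n).

Answer: O(n log n)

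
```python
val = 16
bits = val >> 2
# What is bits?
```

Trace:
`val = 16` → val = 16
`bits = val >> 2` → bits = 4
So bits = 4

Answer: 4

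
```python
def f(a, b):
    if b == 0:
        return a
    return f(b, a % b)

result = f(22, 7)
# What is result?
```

f(22, 7) -> f(7, 1) -> f(1, 0) -> 1

Answer: 1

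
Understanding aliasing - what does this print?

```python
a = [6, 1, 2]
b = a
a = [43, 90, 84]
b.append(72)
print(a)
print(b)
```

Key concept: rebinding vs mutation: a is rebound to a new list, b still points at the original.
Step by step:
`a = [6, 1, 2]` → a = [6, 1, 2]
`b = a` → b = [6, 1, 2] (same object as a)
`a = [43, 90, 84]` → a = [43, 90, 84]
`b.append(72)` → b = [6, 1, 2, 72]
`print(a)` → prints [43, 90, 84]
`print(b)` → prints [6, 1, 2, 72]

Answer:
[43, 90, 84]
[6, 1, 2, 72]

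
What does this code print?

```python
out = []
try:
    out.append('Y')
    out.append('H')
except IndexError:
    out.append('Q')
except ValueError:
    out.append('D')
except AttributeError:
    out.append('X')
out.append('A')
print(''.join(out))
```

Execution trace: 'Y' (try body) → 'H' (try body, no exception) → 'A' (after the try/except). Output: YHA

Answer: YHA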